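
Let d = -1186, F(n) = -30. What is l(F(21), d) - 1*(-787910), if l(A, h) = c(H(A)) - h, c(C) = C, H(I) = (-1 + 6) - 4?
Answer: 789097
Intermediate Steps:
H(I) = 1 (H(I) = 5 - 4 = 1)
l(A, h) = 1 - h
l(F(21), d) - 1*(-787910) = (1 - 1*(-1186)) - 1*(-787910) = (1 + 1186) + 787910 = 1187 + 787910 = 789097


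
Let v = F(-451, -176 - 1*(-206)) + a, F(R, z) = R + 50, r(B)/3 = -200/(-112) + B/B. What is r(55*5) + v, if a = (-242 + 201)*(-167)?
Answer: 90361/14 ≈ 6454.4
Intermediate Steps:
a = 6847 (a = -41*(-167) = 6847)
r(B) = 117/14 (r(B) = 3*(-200/(-112) + B/B) = 3*(-200*(-1/112) + 1) = 3*(25/14 + 1) = 3*(39/14) = 117/14)
F(R, z) = 50 + R
v = 6446 (v = (50 - 451) + 6847 = -401 + 6847 = 6446)
r(55*5) + v = 117/14 + 6446 = 90361/14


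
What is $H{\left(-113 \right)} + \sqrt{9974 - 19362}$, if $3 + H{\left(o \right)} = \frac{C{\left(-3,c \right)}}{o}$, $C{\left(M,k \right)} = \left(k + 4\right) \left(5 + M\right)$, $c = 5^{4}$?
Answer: $- \frac{1597}{113} + 2 i \sqrt{2347} \approx -14.133 + 96.892 i$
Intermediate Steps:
$c = 625$
$C{\left(M,k \right)} = \left(4 + k\right) \left(5 + M\right)$
$H{\left(o \right)} = -3 + \frac{1258}{o}$ ($H{\left(o \right)} = -3 + \frac{20 + 4 \left(-3\right) + 5 \cdot 625 - 1875}{o} = -3 + \frac{20 - 12 + 3125 - 1875}{o} = -3 + \frac{1258}{o}$)
$H{\left(-113 \right)} + \sqrt{9974 - 19362} = \left(-3 + \frac{1258}{-113}\right) + \sqrt{9974 - 19362} = \left(-3 + 1258 \left(- \frac{1}{113}\right)\right) + \sqrt{-9388} = \left(-3 - \frac{1258}{113}\right) + 2 i \sqrt{2347} = - \frac{1597}{113} + 2 i \sqrt{2347}$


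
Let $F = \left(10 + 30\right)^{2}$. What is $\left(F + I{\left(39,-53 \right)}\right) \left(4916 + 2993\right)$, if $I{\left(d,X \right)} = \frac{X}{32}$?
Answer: $\frac{404521623}{32} \approx 1.2641 \cdot 10^{7}$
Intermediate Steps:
$I{\left(d,X \right)} = \frac{X}{32}$ ($I{\left(d,X \right)} = X \frac{1}{32} = \frac{X}{32}$)
$F = 1600$ ($F = 40^{2} = 1600$)
$\left(F + I{\left(39,-53 \right)}\right) \left(4916 + 2993\right) = \left(1600 + \frac{1}{32} \left(-53\right)\right) \left(4916 + 2993\right) = \left(1600 - \frac{53}{32}\right) 7909 = \frac{51147}{32} \cdot 7909 = \frac{404521623}{32}$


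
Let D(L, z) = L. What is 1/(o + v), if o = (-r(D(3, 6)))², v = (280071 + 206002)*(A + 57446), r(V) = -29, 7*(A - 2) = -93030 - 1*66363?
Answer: 1/16855832018 ≈ 5.9327e-11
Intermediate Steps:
A = -159379/7 (A = 2 + (-93030 - 1*66363)/7 = 2 + (-93030 - 66363)/7 = 2 + (⅐)*(-159393) = 2 - 159393/7 = -159379/7 ≈ -22768.)
v = 16855831177 (v = (280071 + 206002)*(-159379/7 + 57446) = 486073*(242743/7) = 16855831177)
o = 841 (o = (-1*(-29))² = 29² = 841)
1/(o + v) = 1/(841 + 16855831177) = 1/16855832018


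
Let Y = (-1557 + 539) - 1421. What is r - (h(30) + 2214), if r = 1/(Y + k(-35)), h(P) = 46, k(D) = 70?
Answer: -5353941/2369 ≈ -2260.0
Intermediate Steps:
Y = -2439 (Y = -1018 - 1421 = -2439)
r = -1/2369 (r = 1/(-2439 + 70) = 1/(-2369) = -1/2369 ≈ -0.00042212)
r - (h(30) + 2214) = -1/2369 - (46 + 2214) = -1/2369 - 1*2260 = -1/2369 - 2260 = -5353941/2369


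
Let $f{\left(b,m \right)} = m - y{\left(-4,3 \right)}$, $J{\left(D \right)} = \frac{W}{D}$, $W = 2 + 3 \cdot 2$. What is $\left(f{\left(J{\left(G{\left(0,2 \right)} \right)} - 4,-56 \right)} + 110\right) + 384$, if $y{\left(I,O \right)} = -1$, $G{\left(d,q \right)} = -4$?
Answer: $439$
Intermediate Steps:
$W = 8$ ($W = 2 + 6 = 8$)
$J{\left(D \right)} = \frac{8}{D}$
$f{\left(b,m \right)} = 1 + m$ ($f{\left(b,m \right)} = m - -1 = m + 1 = 1 + m$)
$\left(f{\left(J{\left(G{\left(0,2 \right)} \right)} - 4,-56 \right)} + 110\right) + 384 = \left(\left(1 - 56\right) + 110\right) + 384 = \left(-55 + 110\right) + 384 = 55 + 384 = 439$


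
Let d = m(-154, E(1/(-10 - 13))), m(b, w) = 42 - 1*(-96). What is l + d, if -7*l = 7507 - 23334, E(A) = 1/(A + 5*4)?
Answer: 2399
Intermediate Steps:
E(A) = 1/(20 + A) (E(A) = 1/(A + 20) = 1/(20 + A))
m(b, w) = 138 (m(b, w) = 42 + 96 = 138)
d = 138
l = 2261 (l = -(7507 - 23334)/7 = -⅐*(-15827) = 2261)
l + d = 2261 + 138 = 2399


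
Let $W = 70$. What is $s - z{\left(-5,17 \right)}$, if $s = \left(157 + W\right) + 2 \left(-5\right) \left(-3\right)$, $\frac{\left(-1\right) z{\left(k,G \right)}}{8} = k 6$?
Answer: $17$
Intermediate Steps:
$z{\left(k,G \right)} = - 48 k$ ($z{\left(k,G \right)} = - 8 k 6 = - 8 \cdot 6 k = - 48 k$)
$s = 257$ ($s = \left(157 + 70\right) + 2 \left(-5\right) \left(-3\right) = 227 - -30 = 227 + 30 = 257$)
$s - z{\left(-5,17 \right)} = 257 - \left(-48\right) \left(-5\right) = 257 - 240 = 17$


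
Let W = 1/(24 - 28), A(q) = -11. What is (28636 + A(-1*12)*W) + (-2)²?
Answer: 114571/4 ≈ 28643.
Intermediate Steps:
W = -¼ (W = 1/(-4) = -¼ ≈ -0.25000)
(28636 + A(-1*12)*W) + (-2)² = (28636 - 11*(-¼)) + (-2)² = (28636 + 11/4) + 4 = 114555/4 + 4 = 114571/4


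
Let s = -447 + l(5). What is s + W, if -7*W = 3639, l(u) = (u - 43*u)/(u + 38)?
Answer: -292494/301 ≈ -971.74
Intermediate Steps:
l(u) = -42*u/(38 + u) (l(u) = (-42*u)/(38 + u) = -42*u/(38 + u))
W = -3639/7 (W = -⅐*3639 = -3639/7 ≈ -519.86)
s = -19431/43 (s = -447 - 42*5/(38 + 5) = -447 - 42*5/43 = -447 - 42*5*1/43 = -447 - 210/43 = -19431/43 ≈ -451.88)
s + W = -19431/43 - 3639/7 = -292494/301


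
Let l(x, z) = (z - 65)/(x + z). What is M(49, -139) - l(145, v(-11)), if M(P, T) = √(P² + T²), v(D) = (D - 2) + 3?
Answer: 5/9 + √21722 ≈ 147.94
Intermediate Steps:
v(D) = 1 + D (v(D) = (-2 + D) + 3 = 1 + D)
l(x, z) = (-65 + z)/(x + z)
M(49, -139) - l(145, v(-11)) = √(49² + (-139)²) - (-65 + (1 - 11))/(145 + (1 - 11)) = √(2401 + 19321) - (-65 - 10)/(145 - 10) = √21722 - (-75)/135 = √21722 - 1*(-5/9) = √21722 + 5/9 = 5/9 + √21722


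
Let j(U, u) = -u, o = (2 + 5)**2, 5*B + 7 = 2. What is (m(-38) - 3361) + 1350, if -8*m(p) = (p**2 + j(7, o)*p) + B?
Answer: -19393/8 ≈ -2424.1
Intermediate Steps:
B = -1 (B = -7/5 + (1/5)*2 = -7/5 + 2/5 = -1)
o = 49 (o = 7**2 = 49)
m(p) = 1/8 - p**2/8 + 49*p/8 (m(p) = -((p**2 + (-1*49)*p) - 1)/8 = -((p**2 - 49*p) - 1)/8 = -(-1 + p**2 - 49*p)/8 = 1/8 - p**2/8 + 49*p/8)
(m(-38) - 3361) + 1350 = ((1/8 - 1/8*(-38)**2 + (49/8)*(-38)) - 3361) + 1350 = ((1/8 - 1/8*1444 - 931/4) - 3361) + 1350 = ((1/8 - 361/2 - 931/4) - 3361) + 1350 = (-3305/8 - 3361) + 1350 = -30193/8 + 1350 = -19393/8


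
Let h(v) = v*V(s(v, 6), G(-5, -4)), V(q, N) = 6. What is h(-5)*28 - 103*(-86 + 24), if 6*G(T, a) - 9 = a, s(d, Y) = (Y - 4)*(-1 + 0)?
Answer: 5546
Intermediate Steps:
s(d, Y) = 4 - Y (s(d, Y) = (-4 + Y)*(-1) = 4 - Y)
G(T, a) = 3/2 + a/6
h(v) = 6*v (h(v) = v*6 = 6*v)
h(-5)*28 - 103*(-86 + 24) = (6*(-5))*28 - 103*(-86 + 24) = -30*28 - 103*(-62) = -840 - 1*(-6386) = -840 + 6386 = 5546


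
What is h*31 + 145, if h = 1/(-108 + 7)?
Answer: 14614/101 ≈ 144.69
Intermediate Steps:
h = -1/101 (h = 1/(-101) = -1/101 ≈ -0.0099010)
h*31 + 145 = -1/101*31 + 145 = -31/101 + 145 = 14614/101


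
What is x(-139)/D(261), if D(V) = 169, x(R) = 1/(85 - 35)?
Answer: 1/8450 ≈ 0.00011834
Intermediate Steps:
x(R) = 1/50
x(-139)/D(261) = (1/50)/169 = (1/50)*(1/169) = 1/8450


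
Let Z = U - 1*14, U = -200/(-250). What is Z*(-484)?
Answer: 31944/5 ≈ 6388.8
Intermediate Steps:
U = ⅘ (U = -200*(-1/250) = ⅘ ≈ 0.80000)
Z = -66/5 (Z = ⅘ - 1*14 = ⅘ - 14 = -66/5 ≈ -13.200)
Z*(-484) = -66/5*(-484) = 31944/5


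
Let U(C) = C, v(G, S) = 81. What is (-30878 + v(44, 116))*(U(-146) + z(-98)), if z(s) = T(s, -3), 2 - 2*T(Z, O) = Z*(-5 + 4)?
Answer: 5974618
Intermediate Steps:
T(Z, O) = 1 + Z/2 (T(Z, O) = 1 - Z*(-5 + 4)/2 = 1 - Z*(-1)/2 = 1 - (-1)*Z/2 = 1 + Z/2)
z(s) = 1 + s/2
(-30878 + v(44, 116))*(U(-146) + z(-98)) = (-30878 + 81)*(-146 + (1 + (1/2)*(-98))) = -30797*(-146 + (1 - 49)) = -30797*(-146 - 48) = -30797*(-194) = 5974618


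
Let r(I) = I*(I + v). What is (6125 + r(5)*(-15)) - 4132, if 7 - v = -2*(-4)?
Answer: 1693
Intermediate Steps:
v = -1 (v = 7 - (-2)*(-4) = 7 - 1*8 = 7 - 8 = -1)
r(I) = I*(-1 + I) (r(I) = I*(I - 1) = I*(-1 + I))
(6125 + r(5)*(-15)) - 4132 = (6125 + (5*(-1 + 5))*(-15)) - 4132 = (6125 + (5*4)*(-15)) - 4132 = (6125 + 20*(-15)) - 4132 = (6125 - 300) - 4132 = 5825 - 4132 = 1693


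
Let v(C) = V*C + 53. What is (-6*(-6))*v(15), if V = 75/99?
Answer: 25488/11 ≈ 2317.1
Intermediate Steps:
V = 25/33 (V = 75*(1/99) = 25/33 ≈ 0.75758)
v(C) = 53 + 25*C/33 (v(C) = 25*C/33 + 53 = 53 + 25*C/33)
(-6*(-6))*v(15) = (-6*(-6))*(53 + (25/33)*15) = 36*(53 + 125/11) = 36*(708/11) = 25488/11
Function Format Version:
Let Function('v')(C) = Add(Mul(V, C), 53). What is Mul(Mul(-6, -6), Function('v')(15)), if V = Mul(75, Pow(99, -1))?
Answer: Rational(25488, 11) ≈ 2317.1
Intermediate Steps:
V = Rational(25, 33) (V = Mul(75, Rational(1, 99)) = Rational(25, 33) ≈ 0.75758)
Function('v')(C) = Add(53, Mul(Rational(25, 33), C)) (Function('v')(C) = Add(Mul(Rational(25, 33), C), 53) = Add(53, Mul(Rational(25, 33), C)))
Mul(Mul(-6, -6), Function('v')(15)) = Mul(Mul(-6, -6), Add(53, Mul(Rational(25, 33), 15))) = Mul(36, Add(53, Rational(125, 11))) = Mul(36, Rational(708, 11)) = Rational(25488, 11)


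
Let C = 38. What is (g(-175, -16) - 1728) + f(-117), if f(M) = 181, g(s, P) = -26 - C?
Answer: -1611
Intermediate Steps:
g(s, P) = -64 (g(s, P) = -26 - 1*38 = -26 - 38 = -64)
(g(-175, -16) - 1728) + f(-117) = (-64 - 1728) + 181 = -1792 + 181 = -1611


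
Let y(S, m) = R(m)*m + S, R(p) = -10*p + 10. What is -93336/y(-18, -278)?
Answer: 15556/129273 ≈ 0.12033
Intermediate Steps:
R(p) = 10 - 10*p
y(S, m) = S + m*(10 - 10*m) (y(S, m) = (10 - 10*m)*m + S = m*(10 - 10*m) + S = S + m*(10 - 10*m))
-93336/y(-18, -278) = -93336/(-18 - 10*(-278)*(-1 - 278)) = -93336/(-18 - 10*(-278)*(-279)) = -93336/(-18 - 775620) = -93336/(-775638) = -93336*(-1/775638) = 15556/129273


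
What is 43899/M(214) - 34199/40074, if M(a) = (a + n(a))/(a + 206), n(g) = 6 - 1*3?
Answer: 105551451391/1242294 ≈ 84965.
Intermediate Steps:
n(g) = 3 (n(g) = 6 - 3 = 3)
M(a) = (3 + a)/(206 + a) (M(a) = (a + 3)/(a + 206) = (3 + a)/(206 + a))
43899/M(214) - 34199/40074 = 43899/(((3 + 214)/(206 + 214))) - 34199/40074 = 43899/((217/420)) - 34199*1/40074 = 43899/(((1/420)*217)) - 34199/40074 = 43899/(31/60) - 34199/40074 = 43899*(60/31) - 34199/40074 = 2633940/31 - 34199/40074 = 105551451391/1242294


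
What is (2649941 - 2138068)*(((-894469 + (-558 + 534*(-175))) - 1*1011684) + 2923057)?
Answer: 472405544208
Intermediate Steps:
(2649941 - 2138068)*(((-894469 + (-558 + 534*(-175))) - 1*1011684) + 2923057) = 511873*(((-894469 + (-558 - 93450)) - 1011684) + 2923057) = 511873*(((-894469 - 94008) - 1011684) + 2923057) = 511873*((-988477 - 1011684) + 2923057) = 511873*(-2000161 + 2923057) = 511873*922896 = 472405544208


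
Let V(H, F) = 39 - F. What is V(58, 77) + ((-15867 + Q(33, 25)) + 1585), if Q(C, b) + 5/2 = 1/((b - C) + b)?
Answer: -486963/34 ≈ -14322.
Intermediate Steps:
Q(C, b) = -5/2 + 1/(-C + 2*b) (Q(C, b) = -5/2 + 1/((b - C) + b) = -5/2 + 1/(-C + 2*b))
V(58, 77) + ((-15867 + Q(33, 25)) + 1585) = (39 - 1*77) + ((-15867 + (-2 - 5*33 + 10*25)/(2*(33 - 2*25))) + 1585) = (39 - 77) + ((-15867 + (-2 - 165 + 250)/(2*(33 - 50))) + 1585) = -38 + ((-15867 + (½)*83/(-17)) + 1585) = -38 + ((-15867 + (½)*(-1/17)*83) + 1585) = -38 + ((-15867 - 83/34) + 1585) = -38 + (-539561/34 + 1585) = -38 - 485671/34 = -486963/34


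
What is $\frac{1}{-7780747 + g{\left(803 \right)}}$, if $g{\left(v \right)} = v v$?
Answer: $- \frac{1}{7135938} \approx -1.4014 \cdot 10^{-7}$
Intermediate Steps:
$g{\left(v \right)} = v^{2}$
$\frac{1}{-7780747 + g{\left(803 \right)}} = \frac{1}{-7780747 + 803^{2}} = \frac{1}{-7780747 + 644809} = \frac{1}{-7135938} = - \frac{1}{7135938}$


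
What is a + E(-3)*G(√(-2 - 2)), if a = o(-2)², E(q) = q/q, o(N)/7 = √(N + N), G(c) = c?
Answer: -196 + 2*I ≈ -196.0 + 2.0*I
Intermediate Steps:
o(N) = 7*√2*√N (o(N) = 7*√(N + N) = 7*√(2*N) = 7*(√2*√N) = 7*√2*√N)
E(q) = 1
a = -196 (a = (7*√2*√(-2))² = (7*√2*(I*√2))² = (14*I)² = -196)
a + E(-3)*G(√(-2 - 2)) = -196 + 1*√(-2 - 2) = -196 + 1*√(-4) = -196 + 1*(2*I) = -196 + 2*I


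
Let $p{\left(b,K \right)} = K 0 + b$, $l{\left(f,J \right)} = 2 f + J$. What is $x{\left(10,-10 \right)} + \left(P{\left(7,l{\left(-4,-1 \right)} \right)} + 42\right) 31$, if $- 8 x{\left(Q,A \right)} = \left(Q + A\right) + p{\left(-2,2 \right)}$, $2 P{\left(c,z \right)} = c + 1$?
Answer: $\frac{5705}{4} \approx 1426.3$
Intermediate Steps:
$l{\left(f,J \right)} = J + 2 f$
$P{\left(c,z \right)} = \frac{1}{2} + \frac{c}{2}$ ($P{\left(c,z \right)} = \frac{c + 1}{2} = \frac{1 + c}{2} = \frac{1}{2} + \frac{c}{2}$)
$p{\left(b,K \right)} = b$ ($p{\left(b,K \right)} = 0 + b = b$)
$x{\left(Q,A \right)} = \frac{1}{4} - \frac{A}{8} - \frac{Q}{8}$ ($x{\left(Q,A \right)} = - \frac{\left(Q + A\right) - 2}{8} = - \frac{\left(A + Q\right) - 2}{8} = - \frac{-2 + A + Q}{8} = \frac{1}{4} - \frac{A}{8} - \frac{Q}{8}$)
$x{\left(10,-10 \right)} + \left(P{\left(7,l{\left(-4,-1 \right)} \right)} + 42\right) 31 = \left(\frac{1}{4} - - \frac{5}{4} - \frac{5}{4}\right) + \left(\left(\frac{1}{2} + \frac{1}{2} \cdot 7\right) + 42\right) 31 = \left(\frac{1}{4} + \frac{5}{4} - \frac{5}{4}\right) + \left(\left(\frac{1}{2} + \frac{7}{2}\right) + 42\right) 31 = \frac{1}{4} + \left(4 + 42\right) 31 = \frac{1}{4} + 46 \cdot 31 = \frac{1}{4} + 1426 = \frac{5705}{4}$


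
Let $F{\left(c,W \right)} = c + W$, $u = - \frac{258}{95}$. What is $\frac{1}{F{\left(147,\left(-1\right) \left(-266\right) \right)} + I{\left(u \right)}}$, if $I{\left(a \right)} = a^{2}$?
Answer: $\frac{9025}{3793889} \approx 0.0023788$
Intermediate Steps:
$u = - \frac{258}{95}$ ($u = \left(-258\right) \frac{1}{95} = - \frac{258}{95} \approx -2.7158$)
$F{\left(c,W \right)} = W + c$
$\frac{1}{F{\left(147,\left(-1\right) \left(-266\right) \right)} + I{\left(u \right)}} = \frac{1}{\left(\left(-1\right) \left(-266\right) + 147\right) + \left(- \frac{258}{95}\right)^{2}} = \frac{1}{\left(266 + 147\right) + \frac{66564}{9025}} = \frac{1}{413 + \frac{66564}{9025}} = \frac{1}{\frac{3793889}{9025}} = \frac{9025}{3793889}$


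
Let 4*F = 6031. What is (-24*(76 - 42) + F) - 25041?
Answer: -97397/4 ≈ -24349.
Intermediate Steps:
F = 6031/4 (F = (1/4)*6031 = 6031/4 ≈ 1507.8)
(-24*(76 - 42) + F) - 25041 = (-24*(76 - 42) + 6031/4) - 25041 = (-24*34 + 6031/4) - 25041 = (-816 + 6031/4) - 25041 = 2767/4 - 25041 = -97397/4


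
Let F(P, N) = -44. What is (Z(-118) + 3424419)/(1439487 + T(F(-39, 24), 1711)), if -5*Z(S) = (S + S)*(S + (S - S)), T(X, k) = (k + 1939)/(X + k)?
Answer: 28496109749/11998142395 ≈ 2.3750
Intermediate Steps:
T(X, k) = (1939 + k)/(X + k)
Z(S) = -2*S²/5 (Z(S) = -(S + S)*(S + (S - S))/5 = -2*S*(S + 0)/5 = -2*S*S/5 = -2*S²/5)
(Z(-118) + 3424419)/(1439487 + T(F(-39, 24), 1711)) = (-⅖*(-118)² + 3424419)/(1439487 + (1939 + 1711)/(-44 + 1711)) = (-⅖*13924 + 3424419)/(1439487 + 3650/1667) = (-27848/5 + 3424419)/(1439487 + (1/1667)*3650) = 17094247/(5*(1439487 + 3650/1667)) = 17094247/(5*(2399628479/1667)) = (17094247/5)*(1667/2399628479) = 28496109749/11998142395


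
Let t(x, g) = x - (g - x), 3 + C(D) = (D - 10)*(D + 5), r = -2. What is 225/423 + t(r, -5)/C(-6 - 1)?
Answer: 822/1457 ≈ 0.56417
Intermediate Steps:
C(D) = -3 + (-10 + D)*(5 + D) (C(D) = -3 + (D - 10)*(D + 5) = -3 + (-10 + D)*(5 + D))
t(x, g) = -g + 2*x (t(x, g) = x + (x - g) = -g + 2*x)
225/423 + t(r, -5)/C(-6 - 1) = 225/423 + (-1*(-5) + 2*(-2))/(-53 + (-6 - 1)² - 5*(-6 - 1)) = 225*(1/423) + (5 - 4)/(-53 + (-7)² - 5*(-7)) = 25/47 + 1/(-53 + 49 + 35) = 25/47 + 1/31 = 822/1457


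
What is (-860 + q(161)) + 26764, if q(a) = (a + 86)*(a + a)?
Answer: 105438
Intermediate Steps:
q(a) = 2*a*(86 + a) (q(a) = (86 + a)*(2*a) = 2*a*(86 + a))
(-860 + q(161)) + 26764 = (-860 + 2*161*(86 + 161)) + 26764 = (-860 + 2*161*247) + 26764 = (-860 + 79534) + 26764 = 78674 + 26764 = 105438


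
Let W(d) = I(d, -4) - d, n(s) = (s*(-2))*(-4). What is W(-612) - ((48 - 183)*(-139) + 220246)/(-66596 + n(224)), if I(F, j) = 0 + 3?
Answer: 40093471/64804 ≈ 618.69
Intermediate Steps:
I(F, j) = 3
n(s) = 8*s (n(s) = -2*s*(-4) = 8*s)
W(d) = 3 - d
W(-612) - ((48 - 183)*(-139) + 220246)/(-66596 + n(224)) = (3 - 1*(-612)) - ((48 - 183)*(-139) + 220246)/(-66596 + 8*224) = (3 + 612) - (-135*(-139) + 220246)/(-66596 + 1792) = 615 - (18765 + 220246)/(-64804) = 615 - 239011*(-1)/64804 = 615 - 1*(-239011/64804) = 615 + 239011/64804 = 40093471/64804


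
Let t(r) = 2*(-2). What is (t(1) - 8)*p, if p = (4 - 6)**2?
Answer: -48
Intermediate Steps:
t(r) = -4
p = 4 (p = (-2)**2 = 4)
(t(1) - 8)*p = (-4 - 8)*4 = -12*4 = -48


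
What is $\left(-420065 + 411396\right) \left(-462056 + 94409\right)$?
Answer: $3187131843$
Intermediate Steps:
$\left(-420065 + 411396\right) \left(-462056 + 94409\right) = \left(-8669\right) \left(-367647\right) = 3187131843$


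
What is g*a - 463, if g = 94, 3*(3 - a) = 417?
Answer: -13247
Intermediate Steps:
a = -136 (a = 3 - ⅓*417 = 3 - 139 = -136)
g*a - 463 = 94*(-136) - 463 = -12784 - 463 = -13247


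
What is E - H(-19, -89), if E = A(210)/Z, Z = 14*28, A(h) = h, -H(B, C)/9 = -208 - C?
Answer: -29973/28 ≈ -1070.5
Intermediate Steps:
H(B, C) = 1872 + 9*C (H(B, C) = -9*(-208 - C) = 1872 + 9*C)
Z = 392
E = 15/28 (E = 210/392 = 210*(1/392) = 15/28 ≈ 0.53571)
E - H(-19, -89) = 15/28 - (1872 + 9*(-89)) = 15/28 - (1872 - 801) = 15/28 - 1*1071 = 15/28 - 1071 = -29973/28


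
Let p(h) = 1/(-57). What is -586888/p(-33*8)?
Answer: 33452616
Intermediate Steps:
p(h) = -1/57
-586888/p(-33*8) = -586888/(-1/57) = -586888*(-57) = 33452616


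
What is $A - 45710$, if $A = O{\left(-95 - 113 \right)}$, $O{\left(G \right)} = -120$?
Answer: $-45830$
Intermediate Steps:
$A = -120$
$A - 45710 = -120 - 45710 = -45830$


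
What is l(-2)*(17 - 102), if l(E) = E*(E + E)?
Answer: -680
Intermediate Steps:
l(E) = 2*E² (l(E) = E*(2*E) = 2*E²)
l(-2)*(17 - 102) = (2*(-2)²)*(17 - 102) = (2*4)*(-85) = 8*(-85) = -680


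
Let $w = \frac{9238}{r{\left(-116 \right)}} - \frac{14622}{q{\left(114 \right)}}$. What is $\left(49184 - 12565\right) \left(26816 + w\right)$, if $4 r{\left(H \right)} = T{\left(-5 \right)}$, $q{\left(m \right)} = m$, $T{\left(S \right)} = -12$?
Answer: $\frac{49277419301}{57} \approx 8.6452 \cdot 10^{8}$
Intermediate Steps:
$r{\left(H \right)} = -3$ ($r{\left(H \right)} = \frac{1}{4} \left(-12\right) = -3$)
$w = - \frac{182833}{57}$ ($w = \frac{9238}{-3} - \frac{14622}{114} = 9238 \left(- \frac{1}{3}\right) - \frac{2437}{19} = - \frac{9238}{3} - \frac{2437}{19} = - \frac{182833}{57} \approx -3207.6$)
$\left(49184 - 12565\right) \left(26816 + w\right) = \left(49184 - 12565\right) \left(26816 - \frac{182833}{57}\right) = 36619 \cdot \frac{1345679}{57} = \frac{49277419301}{57}$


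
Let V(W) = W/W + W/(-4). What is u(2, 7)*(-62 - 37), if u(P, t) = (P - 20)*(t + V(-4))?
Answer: 16038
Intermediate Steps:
V(W) = 1 - W/4 (V(W) = 1 + W*(-¼) = 1 - W/4)
u(P, t) = (-20 + P)*(2 + t) (u(P, t) = (P - 20)*(t + (1 - ¼*(-4))) = (-20 + P)*(t + (1 + 1)) = (-20 + P)*(t + 2) = (-20 + P)*(2 + t))
u(2, 7)*(-62 - 37) = (-40 - 20*7 + 2*2 + 2*7)*(-62 - 37) = (-40 - 140 + 4 + 14)*(-99) = -162*(-99) = 16038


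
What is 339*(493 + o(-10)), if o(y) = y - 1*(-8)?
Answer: 166449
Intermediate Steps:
o(y) = 8 + y (o(y) = y + 8 = 8 + y)
339*(493 + o(-10)) = 339*(493 + (8 - 10)) = 339*(493 - 2) = 339*491 = 166449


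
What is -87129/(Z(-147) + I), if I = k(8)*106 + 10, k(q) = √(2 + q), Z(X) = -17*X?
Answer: -24289629/686969 + 1026186*√10/686969 ≈ -30.634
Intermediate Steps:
I = 10 + 106*√10 (I = √(2 + 8)*106 + 10 = √10*106 + 10 = 106*√10 + 10 = 10 + 106*√10 ≈ 345.20)
-87129/(Z(-147) + I) = -87129/(-17*(-147) + (10 + 106*√10)) = -87129/(2499 + (10 + 106*√10)) = -87129/(2509 + 106*√10)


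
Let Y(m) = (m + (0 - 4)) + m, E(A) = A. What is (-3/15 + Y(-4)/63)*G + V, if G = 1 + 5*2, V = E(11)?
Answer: 704/105 ≈ 6.7048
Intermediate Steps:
V = 11
G = 11 (G = 1 + 10 = 11)
Y(m) = -4 + 2*m (Y(m) = (m - 4) + m = (-4 + m) + m = -4 + 2*m)
(-3/15 + Y(-4)/63)*G + V = (-3/15 + (-4 + 2*(-4))/63)*11 + 11 = (-3*1/15 + (-4 - 8)*(1/63))*11 + 11 = (-⅕ - 12*1/63)*11 + 11 = (-⅕ - 4/21)*11 + 11 = -41/105*11 + 11 = -451/105 + 11 = 704/105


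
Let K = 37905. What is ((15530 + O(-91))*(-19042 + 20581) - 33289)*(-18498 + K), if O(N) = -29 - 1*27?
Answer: 461521690179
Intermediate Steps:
O(N) = -56 (O(N) = -29 - 27 = -56)
((15530 + O(-91))*(-19042 + 20581) - 33289)*(-18498 + K) = ((15530 - 56)*(-19042 + 20581) - 33289)*(-18498 + 37905) = (15474*1539 - 33289)*19407 = (23814486 - 33289)*19407 = 23781197*19407 = 461521690179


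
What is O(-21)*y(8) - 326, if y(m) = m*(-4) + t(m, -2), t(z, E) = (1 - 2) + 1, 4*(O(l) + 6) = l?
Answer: 34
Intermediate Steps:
O(l) = -6 + l/4
t(z, E) = 0 (t(z, E) = -1 + 1 = 0)
y(m) = -4*m (y(m) = m*(-4) + 0 = -4*m + 0 = -4*m)
O(-21)*y(8) - 326 = (-6 + (1/4)*(-21))*(-4*8) - 326 = (-6 - 21/4)*(-32) - 326 = -45/4*(-32) - 326 = 360 - 326 = 34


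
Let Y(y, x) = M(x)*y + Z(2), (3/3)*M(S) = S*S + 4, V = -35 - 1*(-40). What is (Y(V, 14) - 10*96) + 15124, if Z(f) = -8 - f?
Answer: 15154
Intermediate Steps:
V = 5 (V = -35 + 40 = 5)
M(S) = 4 + S² (M(S) = S*S + 4 = S² + 4 = 4 + S²)
Y(y, x) = -10 + y*(4 + x²) (Y(y, x) = (4 + x²)*y + (-8 - 1*2) = y*(4 + x²) + (-8 - 2) = y*(4 + x²) - 10 = -10 + y*(4 + x²))
(Y(V, 14) - 10*96) + 15124 = ((-10 + 5*(4 + 14²)) - 10*96) + 15124 = ((-10 + 5*(4 + 196)) - 960) + 15124 = ((-10 + 5*200) - 960) + 15124 = ((-10 + 1000) - 960) + 15124 = (990 - 960) + 15124 = 30 + 15124 = 15154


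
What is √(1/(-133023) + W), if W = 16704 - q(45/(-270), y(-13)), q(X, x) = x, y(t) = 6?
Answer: √295473089064219/133023 ≈ 129.22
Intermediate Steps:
W = 16698 (W = 16704 - 1*6 = 16704 - 6 = 16698)
√(1/(-133023) + W) = √(1/(-133023) + 16698) = √(-1/133023 + 16698) = √(2221218053/133023) = √295473089064219/133023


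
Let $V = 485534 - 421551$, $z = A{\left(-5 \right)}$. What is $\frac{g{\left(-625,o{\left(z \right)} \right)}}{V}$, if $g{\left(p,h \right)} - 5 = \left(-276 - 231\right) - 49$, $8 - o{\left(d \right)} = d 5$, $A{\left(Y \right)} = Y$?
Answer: $- \frac{551}{63983} \approx -0.0086117$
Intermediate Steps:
$z = -5$
$o{\left(d \right)} = 8 - 5 d$ ($o{\left(d \right)} = 8 - d 5 = 8 - 5 d$)
$g{\left(p,h \right)} = -551$ ($g{\left(p,h \right)} = 5 - 556 = -551$)
$V = 63983$ ($V = 485534 - 421551 = 63983$)
$\frac{g{\left(-625,o{\left(z \right)} \right)}}{V} = - \frac{551}{63983}$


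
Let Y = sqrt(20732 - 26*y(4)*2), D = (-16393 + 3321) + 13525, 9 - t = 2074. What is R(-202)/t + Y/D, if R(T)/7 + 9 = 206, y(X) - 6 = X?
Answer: -197/295 + 2*sqrt(5053)/453 ≈ -0.35396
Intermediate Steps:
t = -2065 (t = 9 - 1*2074 = 9 - 2074 = -2065)
y(X) = 6 + X
R(T) = 1379 (R(T) = -63 + 7*206 = -63 + 1442 = 1379)
D = 453 (D = -13072 + 13525 = 453)
Y = 2*sqrt(5053) (Y = sqrt(20732 - 26*(6 + 4)*2) = sqrt(20732 - 26*10*2) = sqrt(20732 - 260*2) = sqrt(20732 - 520) = sqrt(20212) = 2*sqrt(5053) ≈ 142.17)
R(-202)/t + Y/D = 1379/(-2065) + (2*sqrt(5053))/453 = 1379*(-1/2065) + (2*sqrt(5053))*(1/453) = -197/295 + 2*sqrt(5053)/453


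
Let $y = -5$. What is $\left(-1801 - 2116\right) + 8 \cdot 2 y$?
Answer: $-3997$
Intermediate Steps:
$\left(-1801 - 2116\right) + 8 \cdot 2 y = \left(-1801 - 2116\right) + 8 \cdot 2 \left(-5\right) = -3917 + 16 \left(-5\right) = -3917 - 80 = -3997$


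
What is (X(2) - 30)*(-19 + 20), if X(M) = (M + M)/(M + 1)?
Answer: -86/3 ≈ -28.667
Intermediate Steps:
X(M) = 2*M/(1 + M) (X(M) = (2*M)/(1 + M) = 2*M/(1 + M))
(X(2) - 30)*(-19 + 20) = (2*2/(1 + 2) - 30)*(-19 + 20) = (2*2/3 - 30)*1 = (2*2*(1/3) - 30)*1 = (4/3 - 30)*1 = -86/3*1 = -86/3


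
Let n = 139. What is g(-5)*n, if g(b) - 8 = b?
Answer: 417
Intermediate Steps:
g(b) = 8 + b
g(-5)*n = (8 - 5)*139 = 3*139 = 417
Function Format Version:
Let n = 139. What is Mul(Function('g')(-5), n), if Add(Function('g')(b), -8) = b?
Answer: 417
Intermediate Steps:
Function('g')(b) = Add(8, b)
Mul(Function('g')(-5), n) = Mul(Add(8, -5), 139) = Mul(3, 139) = 417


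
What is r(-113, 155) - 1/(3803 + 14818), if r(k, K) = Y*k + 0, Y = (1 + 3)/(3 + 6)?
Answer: -935189/18621 ≈ -50.222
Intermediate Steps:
Y = 4/9 ≈ 0.44444
r(k, K) = 4*k/9 (r(k, K) = 4*k/9 + 0 = 4*k/9)
r(-113, 155) - 1/(3803 + 14818) = (4/9)*(-113) - 1/(3803 + 14818) = -452/9 - 1/18621 = -935189/18621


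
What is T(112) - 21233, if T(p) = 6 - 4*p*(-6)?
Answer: -18539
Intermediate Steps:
T(p) = 6 + 24*p
T(112) - 21233 = (6 + 24*112) - 21233 = (6 + 2688) - 21233 = 2694 - 21233 = -18539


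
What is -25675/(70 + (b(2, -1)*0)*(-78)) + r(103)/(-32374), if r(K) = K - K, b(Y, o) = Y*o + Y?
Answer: -5135/14 ≈ -366.79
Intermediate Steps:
b(Y, o) = Y + Y*o
r(K) = 0
-25675/(70 + (b(2, -1)*0)*(-78)) + r(103)/(-32374) = -25675/(70 + ((2*(1 - 1))*0)*(-78)) + 0/(-32374) = -25675/(70 + ((2*0)*0)*(-78)) + 0*(-1/32374) = -25675/(70 + (0*0)*(-78)) + 0 = -25675/(70 + 0*(-78)) + 0 = -25675/(70 + 0) + 0 = -25675/70 + 0 = -25675*1/70 + 0 = -5135/14 + 0 = -5135/14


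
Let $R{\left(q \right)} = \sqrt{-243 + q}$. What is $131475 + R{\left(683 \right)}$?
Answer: $131475 + 2 \sqrt{110} \approx 1.315 \cdot 10^{5}$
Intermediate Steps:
$131475 + R{\left(683 \right)} = 131475 + \sqrt{-243 + 683} = 131475 + \sqrt{440} = 131475 + 2 \sqrt{110}$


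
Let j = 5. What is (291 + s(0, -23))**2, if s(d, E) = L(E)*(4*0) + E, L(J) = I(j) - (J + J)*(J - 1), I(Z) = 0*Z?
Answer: 71824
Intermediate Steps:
I(Z) = 0
L(J) = -2*J*(-1 + J) (L(J) = 0 - (J + J)*(J - 1) = 0 - 2*J*(-1 + J) = -2*J*(-1 + J))
s(d, E) = E (s(d, E) = (2*E*(1 - E))*(4*0) + E = (2*E*(1 - E))*0 + E = 0 + E = E)
(291 + s(0, -23))**2 = (291 - 23)**2 = 268**2 = 71824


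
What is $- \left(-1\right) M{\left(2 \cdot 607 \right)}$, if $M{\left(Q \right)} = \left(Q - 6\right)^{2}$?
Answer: $1459264$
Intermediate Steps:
$M{\left(Q \right)} = \left(-6 + Q\right)^{2}$
$- \left(-1\right) M{\left(2 \cdot 607 \right)} = - \left(-1\right) \left(-6 + 2 \cdot 607\right)^{2} = - \left(-1\right) \left(-6 + 1214\right)^{2} = - \left(-1\right) 1208^{2} = - \left(-1\right) 1459264 = \left(-1\right) \left(-1459264\right) = 1459264$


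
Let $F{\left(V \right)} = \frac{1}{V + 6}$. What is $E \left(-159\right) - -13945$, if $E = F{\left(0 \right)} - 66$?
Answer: $\frac{48825}{2} \approx 24413.0$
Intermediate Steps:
$F{\left(V \right)} = \frac{1}{6 + V}$
$E = - \frac{395}{6}$ ($E = \frac{1}{6 + 0} - 66 = \frac{1}{6} - 66 = - \frac{395}{6} \approx -65.833$)
$E \left(-159\right) - -13945 = \left(- \frac{395}{6}\right) \left(-159\right) - -13945 = \frac{20935}{2} + 13945 = \frac{48825}{2}$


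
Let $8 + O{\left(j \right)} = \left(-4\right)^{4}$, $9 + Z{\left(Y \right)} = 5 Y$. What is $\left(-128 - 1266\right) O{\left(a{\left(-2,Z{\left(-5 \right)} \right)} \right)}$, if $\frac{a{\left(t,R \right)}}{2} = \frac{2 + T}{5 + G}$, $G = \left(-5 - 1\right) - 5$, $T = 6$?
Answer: $-345712$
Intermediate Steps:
$G = -11$ ($G = -6 - 5 = -11$)
$Z{\left(Y \right)} = -9 + 5 Y$
$a{\left(t,R \right)} = - \frac{8}{3}$ ($a{\left(t,R \right)} = 2 \frac{2 + 6}{5 - 11} = 2 \frac{8}{-6} = 2 \cdot 8 \left(- \frac{1}{6}\right) = 2 \left(- \frac{4}{3}\right) = - \frac{8}{3}$)
$O{\left(j \right)} = 248$ ($O{\left(j \right)} = -8 + \left(-4\right)^{4} = -8 + 256 = 248$)
$\left(-128 - 1266\right) O{\left(a{\left(-2,Z{\left(-5 \right)} \right)} \right)} = \left(-128 - 1266\right) 248 = \left(-1394\right) 248 = -345712$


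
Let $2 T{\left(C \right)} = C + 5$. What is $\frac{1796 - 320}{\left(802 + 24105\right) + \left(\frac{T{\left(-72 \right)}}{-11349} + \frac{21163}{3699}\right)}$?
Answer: $\frac{13769423928}{232407764969} \approx 0.059247$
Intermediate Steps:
$T{\left(C \right)} = \frac{5}{2} + \frac{C}{2}$ ($T{\left(C \right)} = \frac{C + 5}{2} = \frac{5 + C}{2} = \frac{5}{2} + \frac{C}{2}$)
$\frac{1796 - 320}{\left(802 + 24105\right) + \left(\frac{T{\left(-72 \right)}}{-11349} + \frac{21163}{3699}\right)} = \frac{1796 - 320}{\left(802 + 24105\right) + \left(\frac{\frac{5}{2} + \frac{1}{2} \left(-72\right)}{-11349} + \frac{21163}{3699}\right)} = \frac{1476}{24907 + \left(\left(\frac{5}{2} - 36\right) \left(- \frac{1}{11349}\right) + 21163 \cdot \frac{1}{3699}\right)} = \frac{1476}{24907 + \left(\left(- \frac{67}{2}\right) \left(- \frac{1}{11349}\right) + \frac{21163}{3699}\right)} = \frac{1476}{24907 + \left(\frac{67}{22698} + \frac{21163}{3699}\right)} = \frac{1476}{24907 + \frac{53400623}{9328878}} = \frac{1476}{\frac{232407764969}{9328878}} = 1476 \cdot \frac{9328878}{232407764969} = \frac{13769423928}{232407764969}$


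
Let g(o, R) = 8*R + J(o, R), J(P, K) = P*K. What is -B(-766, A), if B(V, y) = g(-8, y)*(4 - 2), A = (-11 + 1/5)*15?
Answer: 0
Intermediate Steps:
J(P, K) = K*P
A = -162 (A = (-11 + 1/5)*15 = -54/5*15 = -162)
g(o, R) = 8*R + R*o
B(V, y) = 0 (B(V, y) = (y*(8 - 8))*(4 - 2) = (y*0)*2 = 0*2 = 0)
-B(-766, A) = -1*0 = 0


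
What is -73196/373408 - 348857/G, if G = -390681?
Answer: 25417427045/36470852712 ≈ 0.69692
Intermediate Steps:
-73196/373408 - 348857/G = -73196/373408 - 348857/(-390681) = -73196*1/373408 - 348857*(-1/390681) = -18299/93352 + 348857/390681 = 25417427045/36470852712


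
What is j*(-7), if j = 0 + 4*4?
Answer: -112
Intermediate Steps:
j = 16 (j = 0 + 16 = 16)
j*(-7) = 16*(-7) = -112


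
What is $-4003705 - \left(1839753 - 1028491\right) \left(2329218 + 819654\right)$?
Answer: $-2554564200169$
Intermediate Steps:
$-4003705 - \left(1839753 - 1028491\right) \left(2329218 + 819654\right) = -4003705 - 811262 \cdot 3148872 = -4003705 - 2554560196464 = -2554564200169$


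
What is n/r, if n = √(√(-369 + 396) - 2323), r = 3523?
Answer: √(-2323 + 3*√3)/3523 ≈ 0.013666*I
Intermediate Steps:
n = √(-2323 + 3*√3) (n = √(√27 - 2323) = √(3*√3 - 2323) = √(-2323 + 3*√3) ≈ 48.144*I)
n/r = √(-2323 + 3*√3)/3523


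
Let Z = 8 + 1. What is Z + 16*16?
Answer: 265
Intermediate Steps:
Z = 9
Z + 16*16 = 9 + 16*16 = 9 + 256 = 265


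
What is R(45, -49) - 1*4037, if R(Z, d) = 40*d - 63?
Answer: -6060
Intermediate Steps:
R(Z, d) = -63 + 40*d
R(45, -49) - 1*4037 = (-63 + 40*(-49)) - 1*4037 = (-63 - 1960) - 4037 = -2023 - 4037 = -6060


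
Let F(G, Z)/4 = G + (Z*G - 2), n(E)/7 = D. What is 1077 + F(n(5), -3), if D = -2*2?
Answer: 1293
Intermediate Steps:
D = -4
n(E) = -28 (n(E) = 7*(-4) = -28)
F(G, Z) = -8 + 4*G + 4*G*Z (F(G, Z) = 4*(G + (Z*G - 2)) = 4*(G + (G*Z - 2)) = 4*(G + (-2 + G*Z)) = 4*(-2 + G + G*Z) = -8 + 4*G + 4*G*Z)
1077 + F(n(5), -3) = 1077 + (-8 + 4*(-28) + 4*(-28)*(-3)) = 1077 + (-8 - 112 + 336) = 1077 + 216 = 1293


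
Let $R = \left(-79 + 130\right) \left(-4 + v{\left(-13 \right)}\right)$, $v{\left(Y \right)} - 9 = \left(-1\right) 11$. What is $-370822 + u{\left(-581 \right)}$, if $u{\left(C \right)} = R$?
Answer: $-371128$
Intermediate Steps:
$v{\left(Y \right)} = -2$ ($v{\left(Y \right)} = 9 - 11 = -2$)
$R = -306$ ($R = \left(-79 + 130\right) \left(-4 - 2\right) = 51 \left(-6\right) = -306$)
$u{\left(C \right)} = -306$
$-370822 + u{\left(-581 \right)} = -370822 - 306 = -371128$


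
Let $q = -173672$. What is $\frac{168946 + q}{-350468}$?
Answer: $\frac{2363}{175234} \approx 0.013485$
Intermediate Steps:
$\frac{168946 + q}{-350468} = \frac{168946 - 173672}{-350468} = \left(-4726\right) \left(- \frac{1}{350468}\right) = \frac{2363}{175234}$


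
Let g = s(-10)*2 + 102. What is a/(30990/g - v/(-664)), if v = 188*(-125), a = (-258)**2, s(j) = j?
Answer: 453034584/2331295 ≈ 194.33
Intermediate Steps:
a = 66564
v = -23500
g = 82 (g = -10*2 + 102 = -20 + 102 = 82)
a/(30990/g - v/(-664)) = 66564/(30990/82 - 1*(-23500)/(-664)) = 66564/(30990*(1/82) + 23500*(-1/664)) = 66564/(15495/41 - 5875/166) = 66564/(2331295/6806) = 66564*(6806/2331295) = 453034584/2331295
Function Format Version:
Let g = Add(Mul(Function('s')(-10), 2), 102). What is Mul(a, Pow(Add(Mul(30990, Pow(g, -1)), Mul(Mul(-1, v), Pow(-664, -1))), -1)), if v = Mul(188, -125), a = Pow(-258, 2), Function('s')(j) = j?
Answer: Rational(453034584, 2331295) ≈ 194.33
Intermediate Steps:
a = 66564
v = -23500
g = 82 (g = Add(Mul(-10, 2), 102) = Add(-20, 102) = 82)
Mul(a, Pow(Add(Mul(30990, Pow(g, -1)), Mul(Mul(-1, v), Pow(-664, -1))), -1)) = Mul(66564, Pow(Add(Mul(30990, Pow(82, -1)), Mul(Mul(-1, -23500), Pow(-664, -1))), -1)) = Mul(66564, Pow(Add(Mul(30990, Rational(1, 82)), Mul(23500, Rational(-1, 664))), -1)) = Mul(66564, Pow(Add(Rational(15495, 41), Rational(-5875, 166)), -1)) = Mul(66564, Pow(Rational(2331295, 6806), -1)) = Mul(66564, Rational(6806, 2331295)) = Rational(453034584, 2331295)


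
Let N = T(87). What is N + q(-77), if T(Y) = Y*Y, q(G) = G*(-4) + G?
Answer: 7800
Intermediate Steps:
q(G) = -3*G (q(G) = -4*G + G = -3*G)
T(Y) = Y**2
N = 7569 (N = 87**2 = 7569)
N + q(-77) = 7569 - 3*(-77) = 7569 + 231 = 7800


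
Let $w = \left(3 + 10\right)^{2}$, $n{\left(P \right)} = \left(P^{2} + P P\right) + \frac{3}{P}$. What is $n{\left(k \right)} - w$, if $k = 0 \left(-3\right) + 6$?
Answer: $- \frac{193}{2} \approx -96.5$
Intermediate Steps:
$k = 6$ ($k = 0 + 6 = 6$)
$n{\left(P \right)} = 2 P^{2} + \frac{3}{P}$ ($n{\left(P \right)} = \left(P^{2} + P^{2}\right) + \frac{3}{P} = 2 P^{2} + \frac{3}{P}$)
$w = 169$ ($w = 13^{2} = 169$)
$n{\left(k \right)} - w = \frac{3 + 2 \cdot 6^{3}}{6} - 169 = \frac{3 + 2 \cdot 216}{6} - 169 = \frac{3 + 432}{6} - 169 = \frac{1}{6} \cdot 435 - 169 = \frac{145}{2} - 169 = - \frac{193}{2}$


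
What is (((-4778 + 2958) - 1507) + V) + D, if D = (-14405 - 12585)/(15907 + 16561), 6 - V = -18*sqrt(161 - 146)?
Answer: -53926609/16234 + 18*sqrt(15) ≈ -3252.1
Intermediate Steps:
V = 6 + 18*sqrt(15) (V = 6 - (-18)*sqrt(161 - 146) = 6 - (-18)*sqrt(15) = 6 + 18*sqrt(15) ≈ 75.714)
D = -13495/16234 (D = -26990/32468 = -26990*1/32468 = -13495/16234 ≈ -0.83128)
(((-4778 + 2958) - 1507) + V) + D = (((-4778 + 2958) - 1507) + (6 + 18*sqrt(15))) - 13495/16234 = ((-1820 - 1507) + (6 + 18*sqrt(15))) - 13495/16234 = (-3327 + (6 + 18*sqrt(15))) - 13495/16234 = (-3321 + 18*sqrt(15)) - 13495/16234 = -53926609/16234 + 18*sqrt(15)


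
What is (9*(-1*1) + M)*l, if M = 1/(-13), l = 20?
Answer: -2360/13 ≈ -181.54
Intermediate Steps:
M = -1/13 ≈ -0.076923
(9*(-1*1) + M)*l = (9*(-1*1) - 1/13)*20 = (9*(-1) - 1/13)*20 = (-9 - 1/13)*20 = -118/13*20 = -2360/13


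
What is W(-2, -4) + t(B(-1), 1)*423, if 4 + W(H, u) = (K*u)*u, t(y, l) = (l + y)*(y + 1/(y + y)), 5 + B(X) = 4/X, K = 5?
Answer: 30720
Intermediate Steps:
B(X) = -5 + 4/X
t(y, l) = (l + y)*(y + 1/(2*y))
W(H, u) = -4 + 5*u² (W(H, u) = -4 + (5*u)*u = -4 + 5*u²)
W(-2, -4) + t(B(-1), 1)*423 = (-4 + 5*(-4)²) + (½ + (-5 + 4/(-1))² + 1*(-5 + 4/(-1)) + (½)*1/(-5 + 4/(-1)))*423 = (-4 + 5*16) + (½ + (-5 + 4*(-1))² + 1*(-5 + 4*(-1)) + (½)*1/(-5 + 4*(-1)))*423 = (-4 + 80) + (½ + (-5 - 4)² + 1*(-5 - 4) + (½)*1/(-5 - 4))*423 = 76 + (½ + (-9)² + 1*(-9) + (½)*1/(-9))*423 = 76 + (½ + 81 - 9 + (½)*1*(-⅑))*423 = 76 + (½ + 81 - 9 - 1/18)*423 = 76 + (652/9)*423 = 76 + 30644 = 30720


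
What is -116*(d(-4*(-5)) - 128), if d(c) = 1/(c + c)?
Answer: 148451/10 ≈ 14845.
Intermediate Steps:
d(c) = 1/(2*c)
-116*(d(-4*(-5)) - 128) = -116*(1/(2*((-4*(-5)))) - 128) = -116*((½)/20 - 128) = -116*((½)*(1/20) - 128) = -116*(1/40 - 128) = -116*(-5119/40) = 148451/10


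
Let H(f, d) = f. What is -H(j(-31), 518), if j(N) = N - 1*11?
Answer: 42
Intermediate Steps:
j(N) = -11 + N (j(N) = N - 11 = -11 + N)
-H(j(-31), 518) = -(-11 - 31) = -1*(-42) = 42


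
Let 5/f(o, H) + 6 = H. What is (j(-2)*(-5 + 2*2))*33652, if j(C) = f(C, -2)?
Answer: 42065/2 ≈ 21033.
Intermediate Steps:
f(o, H) = 5/(-6 + H)
j(C) = -5/8 (j(C) = 5/(-6 - 2) = 5/(-8) = 5*(-⅛) = -5/8)
(j(-2)*(-5 + 2*2))*33652 = -5*(-5 + 2*2)/8*33652 = -5*(-5 + 4)/8*33652 = -5/8*(-1)*33652 = (5/8)*33652 = 42065/2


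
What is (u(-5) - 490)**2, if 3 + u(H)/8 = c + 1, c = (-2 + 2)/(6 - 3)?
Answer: 256036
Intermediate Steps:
c = 0 (c = 0/3 = 0*(1/3) = 0)
u(H) = -16 (u(H) = -24 + 8*(0 + 1) = -24 + 8*1 = -24 + 8 = -16)
(u(-5) - 490)**2 = (-16 - 490)**2 = (-506)**2 = 256036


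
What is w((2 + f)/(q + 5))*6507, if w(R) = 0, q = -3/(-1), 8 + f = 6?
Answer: 0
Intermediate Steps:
f = -2 (f = -8 + 6 = -2)
q = 3 (q = -3*(-1) = 3)
w((2 + f)/(q + 5))*6507 = 0*6507 = 0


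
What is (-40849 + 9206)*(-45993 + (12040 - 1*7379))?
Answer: 1307868476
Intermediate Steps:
(-40849 + 9206)*(-45993 + (12040 - 1*7379)) = -31643*(-45993 + (12040 - 7379)) = -31643*(-45993 + 4661) = -31643*(-41332) = 1307868476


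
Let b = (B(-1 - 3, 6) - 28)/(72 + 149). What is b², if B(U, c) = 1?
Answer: 729/48841 ≈ 0.014926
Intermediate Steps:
b = -27/221 (b = (1 - 28)/(72 + 149) = -27/221 ≈ -0.12217)
b² = (-27/221)² = 729/48841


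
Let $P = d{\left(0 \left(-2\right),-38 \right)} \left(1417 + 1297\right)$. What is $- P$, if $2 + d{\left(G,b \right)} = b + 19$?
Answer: $56994$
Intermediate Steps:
$d{\left(G,b \right)} = 17 + b$ ($d{\left(G,b \right)} = -2 + \left(b + 19\right) = -2 + \left(19 + b\right) = 17 + b$)
$P = -56994$ ($P = \left(17 - 38\right) \left(1417 + 1297\right) = \left(-21\right) 2714 = -56994$)
$- P = \left(-1\right) \left(-56994\right) = 56994$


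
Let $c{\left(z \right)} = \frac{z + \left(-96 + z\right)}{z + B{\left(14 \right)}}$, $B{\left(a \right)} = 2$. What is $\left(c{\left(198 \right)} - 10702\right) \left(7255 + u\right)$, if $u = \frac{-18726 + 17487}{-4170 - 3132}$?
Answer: $- \frac{377922035283}{4868} \approx -7.7634 \cdot 10^{7}$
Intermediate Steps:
$u = \frac{413}{2434}$ ($u = - \frac{1239}{-7302} = \left(-1239\right) \left(- \frac{1}{7302}\right) = \frac{413}{2434} \approx 0.16968$)
$c{\left(z \right)} = \frac{-96 + 2 z}{2 + z}$ ($c{\left(z \right)} = \frac{z + \left(-96 + z\right)}{z + 2} = \frac{-96 + 2 z}{2 + z}$)
$\left(c{\left(198 \right)} - 10702\right) \left(7255 + u\right) = \left(\frac{2 \left(-48 + 198\right)}{2 + 198} - 10702\right) \left(7255 + \frac{413}{2434}\right) = \left(2 \cdot \frac{1}{200} \cdot 150 - 10702\right) \frac{17659083}{2434} = \left(\frac{3}{2} - 10702\right) \frac{17659083}{2434} = \left(- \frac{21401}{2}\right) \frac{17659083}{2434} = - \frac{377922035283}{4868}$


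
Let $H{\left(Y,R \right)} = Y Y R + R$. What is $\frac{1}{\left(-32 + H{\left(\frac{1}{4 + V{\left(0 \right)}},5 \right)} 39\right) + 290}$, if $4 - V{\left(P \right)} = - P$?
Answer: $\frac{64}{29187} \approx 0.0021928$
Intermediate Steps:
$V{\left(P \right)} = 4 + P$ ($V{\left(P \right)} = 4 - - P = 4 + P$)
$H{\left(Y,R \right)} = R + R Y^{2}$ ($H{\left(Y,R \right)} = Y^{2} R + R = R Y^{2} + R = R + R Y^{2}$)
$\frac{1}{\left(-32 + H{\left(\frac{1}{4 + V{\left(0 \right)}},5 \right)} 39\right) + 290} = \frac{1}{\left(-32 + 5 \left(1 + \left(\frac{1}{4 + \left(4 + 0\right)}\right)^{2}\right) 39\right) + 290} = \frac{1}{\left(-32 + 5 \left(1 + \left(\frac{1}{4 + 4}\right)^{2}\right) 39\right) + 290} = \frac{1}{\left(-32 + 5 \left(1 + \left(\frac{1}{8}\right)^{2}\right) 39\right) + 290} = \frac{1}{\left(-32 + 5 \left(1 + \frac{1}{64}\right) 39\right) + 290} = \frac{1}{\left(-32 + 5 \cdot \frac{65}{64} \cdot 39\right) + 290} = \frac{1}{\left(-32 + \frac{325}{64} \cdot 39\right) + 290} = \frac{1}{\left(-32 + \frac{12675}{64}\right) + 290} = \frac{1}{\frac{10627}{64} + 290} = \frac{1}{\frac{29187}{64}} = \frac{64}{29187}$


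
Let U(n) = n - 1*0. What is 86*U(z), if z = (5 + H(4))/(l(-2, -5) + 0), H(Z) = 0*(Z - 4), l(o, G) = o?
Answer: -215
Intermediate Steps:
H(Z) = 0 (H(Z) = 0*(-4 + Z) = 0)
z = -5/2 (z = (5 + 0)/(-2 + 0) = 5/(-2) = 5*(-½) = -5/2 ≈ -2.5000)
U(n) = n (U(n) = n + 0 = n)
86*U(z) = 86*(-5/2) = -215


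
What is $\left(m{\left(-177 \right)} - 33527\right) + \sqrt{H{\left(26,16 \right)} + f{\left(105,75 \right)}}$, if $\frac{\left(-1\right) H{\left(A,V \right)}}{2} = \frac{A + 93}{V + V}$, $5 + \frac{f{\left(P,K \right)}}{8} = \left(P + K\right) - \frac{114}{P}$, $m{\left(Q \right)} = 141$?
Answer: $-33386 + \frac{\sqrt{27123985}}{140} \approx -33349.0$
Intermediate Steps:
$f{\left(P,K \right)} = -40 - \frac{912}{P} + 8 K + 8 P$ ($f{\left(P,K \right)} = -40 + 8 \left(\left(P + K\right) - \frac{114}{P}\right) = -40 + 8 \left(\left(K + P\right) - \frac{114}{P}\right) = -40 + 8 \left(K + P - \frac{114}{P}\right) = -40 + \left(- \frac{912}{P} + 8 K + 8 P\right) = -40 - \frac{912}{P} + 8 K + 8 P$)
$H{\left(A,V \right)} = - \frac{93 + A}{V}$ ($H{\left(A,V \right)} = - 2 \frac{A + 93}{V + V} = - 2 \frac{93 + A}{2 V} = - \frac{93 + A}{V}$)
$\left(m{\left(-177 \right)} - 33527\right) + \sqrt{H{\left(26,16 \right)} + f{\left(105,75 \right)}} = \left(141 - 33527\right) + \sqrt{\frac{-93 - 26}{16} + \frac{8 \left(-114 + 105 \left(-5 + 75 + 105\right)\right)}{105}} = -33386 + \sqrt{\frac{-93 - 26}{16} + 8 \cdot \frac{1}{105} \left(-114 + 105 \cdot 175\right)} = -33386 + \sqrt{\frac{1}{16} \left(-119\right) + 8 \cdot \frac{1}{105} \left(-114 + 18375\right)} = -33386 + \sqrt{- \frac{119}{16} + 8 \cdot \frac{1}{105} \cdot 18261} = -33386 + \sqrt{- \frac{119}{16} + \frac{48696}{35}} = -33386 + \sqrt{\frac{774971}{560}} = -33386 + \frac{\sqrt{27123985}}{140}$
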